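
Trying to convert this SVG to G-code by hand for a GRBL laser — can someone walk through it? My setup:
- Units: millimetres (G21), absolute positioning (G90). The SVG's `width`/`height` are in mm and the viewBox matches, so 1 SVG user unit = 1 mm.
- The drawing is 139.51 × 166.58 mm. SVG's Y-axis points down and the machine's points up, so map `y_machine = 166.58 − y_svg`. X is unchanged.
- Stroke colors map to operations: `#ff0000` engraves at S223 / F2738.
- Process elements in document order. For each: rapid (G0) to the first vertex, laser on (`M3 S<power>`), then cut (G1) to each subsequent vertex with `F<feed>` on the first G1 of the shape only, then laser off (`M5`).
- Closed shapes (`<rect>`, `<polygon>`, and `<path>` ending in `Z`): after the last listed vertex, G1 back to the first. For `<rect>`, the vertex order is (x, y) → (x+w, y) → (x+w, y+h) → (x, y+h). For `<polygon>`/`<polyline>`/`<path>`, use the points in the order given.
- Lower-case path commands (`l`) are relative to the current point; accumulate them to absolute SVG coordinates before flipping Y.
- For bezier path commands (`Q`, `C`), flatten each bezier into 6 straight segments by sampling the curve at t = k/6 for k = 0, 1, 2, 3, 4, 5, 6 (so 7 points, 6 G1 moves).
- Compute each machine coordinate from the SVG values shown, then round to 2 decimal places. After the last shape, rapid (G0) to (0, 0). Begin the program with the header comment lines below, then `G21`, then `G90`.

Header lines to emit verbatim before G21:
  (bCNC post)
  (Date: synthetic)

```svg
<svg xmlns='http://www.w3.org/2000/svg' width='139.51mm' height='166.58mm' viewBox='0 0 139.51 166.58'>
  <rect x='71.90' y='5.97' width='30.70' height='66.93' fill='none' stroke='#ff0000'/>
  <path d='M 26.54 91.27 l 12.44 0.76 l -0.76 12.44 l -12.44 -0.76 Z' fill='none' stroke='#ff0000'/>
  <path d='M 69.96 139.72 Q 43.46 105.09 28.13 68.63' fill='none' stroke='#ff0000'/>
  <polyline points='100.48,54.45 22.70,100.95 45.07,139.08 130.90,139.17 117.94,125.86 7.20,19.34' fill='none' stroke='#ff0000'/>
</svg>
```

1 u = 1 mm; y_m = 166.58 − y.

[1] `<rect>` rectangle, #ff0000→engrave S223 F2738: (71.90,160.61) → (102.60,160.61) → (102.60,93.68) → (71.90,93.68) → (71.90,160.61) (closed)

[2] `<path>` regular polygon, #ff0000→engrave S223 F2738: (26.54,75.31) → (38.98,74.55) → (38.22,62.11) → (25.78,62.87) → (26.54,75.31) (closed)

[3] `<path>` quadratic bezier, #ff0000→engrave S223 F2738: (69.96,26.86) → (61.44,38.45) → (53.53,50.15) → (46.25,61.95) → (39.59,73.85) → (33.55,85.85) → (28.13,97.95)

[4] `<polyline>` open polyline, #ff0000→engrave S223 F2738: (100.48,112.13) → (22.70,65.63) → (45.07,27.50) → (130.90,27.41) → (117.94,40.72) → (7.20,147.24)

(bCNC post)
(Date: synthetic)
G21
G90
G0 X71.90 Y160.61
M3 S223
G1 X102.60 Y160.61 F2738
G1 X102.60 Y93.68
G1 X71.90 Y93.68
G1 X71.90 Y160.61
M5
G0 X26.54 Y75.31
M3 S223
G1 X38.98 Y74.55 F2738
G1 X38.22 Y62.11
G1 X25.78 Y62.87
G1 X26.54 Y75.31
M5
G0 X69.96 Y26.86
M3 S223
G1 X61.44 Y38.45 F2738
G1 X53.53 Y50.15
G1 X46.25 Y61.95
G1 X39.59 Y73.85
G1 X33.55 Y85.85
G1 X28.13 Y97.95
M5
G0 X100.48 Y112.13
M3 S223
G1 X22.70 Y65.63 F2738
G1 X45.07 Y27.50
G1 X130.90 Y27.41
G1 X117.94 Y40.72
G1 X7.20 Y147.24
M5
G0 X0.00 Y0.00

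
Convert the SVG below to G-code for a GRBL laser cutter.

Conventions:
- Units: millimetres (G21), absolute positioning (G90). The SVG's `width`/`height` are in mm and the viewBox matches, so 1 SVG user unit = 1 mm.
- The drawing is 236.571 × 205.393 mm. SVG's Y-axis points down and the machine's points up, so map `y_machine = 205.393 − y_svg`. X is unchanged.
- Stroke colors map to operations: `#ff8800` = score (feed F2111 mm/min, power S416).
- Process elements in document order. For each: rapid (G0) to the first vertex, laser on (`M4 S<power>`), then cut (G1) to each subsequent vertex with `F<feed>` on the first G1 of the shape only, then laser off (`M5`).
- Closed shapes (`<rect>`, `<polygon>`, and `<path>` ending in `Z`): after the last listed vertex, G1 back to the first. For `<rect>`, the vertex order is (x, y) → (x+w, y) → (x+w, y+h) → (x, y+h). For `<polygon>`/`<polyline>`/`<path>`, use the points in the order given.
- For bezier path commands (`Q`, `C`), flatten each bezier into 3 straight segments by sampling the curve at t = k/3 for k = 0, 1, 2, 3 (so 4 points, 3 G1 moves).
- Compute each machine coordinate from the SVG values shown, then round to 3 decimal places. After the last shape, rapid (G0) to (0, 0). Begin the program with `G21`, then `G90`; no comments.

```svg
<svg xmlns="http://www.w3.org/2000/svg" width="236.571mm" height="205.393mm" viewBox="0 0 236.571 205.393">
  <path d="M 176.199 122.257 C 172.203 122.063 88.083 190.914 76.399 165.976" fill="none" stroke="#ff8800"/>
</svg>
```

G21
G90
G0 X176.199 Y83.136
M4 S416
G1 X151.145 Y66.346 F2111
G1 X106.578 Y39.711
G1 X76.399 Y39.417
M5
G0 X0.000 Y0.000

1 u = 1 mm; y_m = 205.393 − y.

[1] `<path>` cubic bezier, #ff8800→score S416 F2111: (176.199,83.136) → (151.145,66.346) → (106.578,39.711) → (76.399,39.417)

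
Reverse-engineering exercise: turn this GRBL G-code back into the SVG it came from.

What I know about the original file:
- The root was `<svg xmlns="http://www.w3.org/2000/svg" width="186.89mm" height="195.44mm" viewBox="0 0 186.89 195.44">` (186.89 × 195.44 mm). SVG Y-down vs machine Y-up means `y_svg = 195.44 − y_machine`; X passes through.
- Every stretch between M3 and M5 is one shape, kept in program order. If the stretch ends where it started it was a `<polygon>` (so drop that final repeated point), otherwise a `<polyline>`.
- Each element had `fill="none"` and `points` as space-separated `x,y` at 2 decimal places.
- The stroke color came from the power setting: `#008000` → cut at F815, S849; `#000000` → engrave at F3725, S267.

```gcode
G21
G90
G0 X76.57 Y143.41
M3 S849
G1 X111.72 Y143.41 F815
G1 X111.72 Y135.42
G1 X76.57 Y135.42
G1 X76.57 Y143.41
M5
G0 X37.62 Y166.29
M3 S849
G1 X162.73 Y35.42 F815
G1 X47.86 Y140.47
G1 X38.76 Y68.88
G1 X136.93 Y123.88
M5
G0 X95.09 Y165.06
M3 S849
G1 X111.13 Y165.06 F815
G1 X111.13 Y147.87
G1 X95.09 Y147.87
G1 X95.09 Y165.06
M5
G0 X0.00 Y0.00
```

<svg xmlns="http://www.w3.org/2000/svg" width="186.89mm" height="195.44mm" viewBox="0 0 186.89 195.44">
  <polygon points="76.57,52.03 111.72,52.03 111.72,60.02 76.57,60.02" fill="none" stroke="#008000"/>
  <polyline points="37.62,29.15 162.73,160.02 47.86,54.97 38.76,126.56 136.93,71.56" fill="none" stroke="#008000"/>
  <polygon points="95.09,30.38 111.13,30.38 111.13,47.57 95.09,47.57" fill="none" stroke="#008000"/>
</svg>

Machine Y-up, SVG Y-down with viewBox height 195.44, so y_svg = 195.44 − y_machine; X carries over. Every run uses S849, so all elements get stroke `#008000` (cut).

Run 1: The run returns to its start, so emit a `<polygon>` with points (Y-flipped): 76.57,52.03 111.72,52.03 111.72,60.02 76.57,60.02.

Run 2: The run is open, so emit a `<polyline>` with points (Y-flipped): 37.62,29.15 162.73,160.02 47.86,54.97 38.76,126.56 136.93,71.56.

Run 3: The run returns to its start, so emit a `<polygon>` with points (Y-flipped): 95.09,30.38 111.13,30.38 111.13,47.57 95.09,47.57.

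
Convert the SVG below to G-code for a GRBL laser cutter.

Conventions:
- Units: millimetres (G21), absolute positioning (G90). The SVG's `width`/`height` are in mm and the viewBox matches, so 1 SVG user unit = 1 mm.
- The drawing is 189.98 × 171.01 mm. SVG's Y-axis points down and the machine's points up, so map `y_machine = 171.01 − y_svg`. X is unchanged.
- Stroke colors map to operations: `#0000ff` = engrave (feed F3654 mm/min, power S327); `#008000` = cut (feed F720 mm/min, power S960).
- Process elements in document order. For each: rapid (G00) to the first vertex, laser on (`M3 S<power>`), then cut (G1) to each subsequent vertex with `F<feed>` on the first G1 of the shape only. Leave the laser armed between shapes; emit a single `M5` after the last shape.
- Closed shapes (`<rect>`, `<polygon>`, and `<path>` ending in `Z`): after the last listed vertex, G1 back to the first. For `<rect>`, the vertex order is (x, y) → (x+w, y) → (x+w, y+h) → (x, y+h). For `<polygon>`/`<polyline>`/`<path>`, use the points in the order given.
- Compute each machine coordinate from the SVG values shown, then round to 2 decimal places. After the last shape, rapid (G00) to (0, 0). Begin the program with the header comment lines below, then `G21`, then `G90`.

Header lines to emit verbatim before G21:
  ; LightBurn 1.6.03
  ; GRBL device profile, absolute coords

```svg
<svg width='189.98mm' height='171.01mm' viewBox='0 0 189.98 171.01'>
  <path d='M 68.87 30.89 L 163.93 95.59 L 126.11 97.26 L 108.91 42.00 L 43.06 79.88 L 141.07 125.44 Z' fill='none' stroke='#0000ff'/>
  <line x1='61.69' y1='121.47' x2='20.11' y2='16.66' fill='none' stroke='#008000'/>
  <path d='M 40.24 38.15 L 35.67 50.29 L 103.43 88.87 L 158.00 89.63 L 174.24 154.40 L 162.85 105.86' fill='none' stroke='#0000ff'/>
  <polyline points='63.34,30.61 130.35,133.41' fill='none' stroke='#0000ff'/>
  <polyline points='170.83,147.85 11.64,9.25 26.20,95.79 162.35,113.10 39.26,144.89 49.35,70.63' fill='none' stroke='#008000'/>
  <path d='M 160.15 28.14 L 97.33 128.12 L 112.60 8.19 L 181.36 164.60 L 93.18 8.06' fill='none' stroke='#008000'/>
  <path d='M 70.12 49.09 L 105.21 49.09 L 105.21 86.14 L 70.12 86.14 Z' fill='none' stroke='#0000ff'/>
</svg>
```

; LightBurn 1.6.03
; GRBL device profile, absolute coords
G21
G90
G00 X68.87 Y140.12
M3 S327
G1 X163.93 Y75.42 F3654
G1 X126.11 Y73.75
G1 X108.91 Y129.01
G1 X43.06 Y91.13
G1 X141.07 Y45.57
G1 X68.87 Y140.12
G00 X61.69 Y49.54
M3 S960
G1 X20.11 Y154.35 F720
G00 X40.24 Y132.86
M3 S327
G1 X35.67 Y120.72 F3654
G1 X103.43 Y82.14
G1 X158.00 Y81.38
G1 X174.24 Y16.61
G1 X162.85 Y65.15
G00 X63.34 Y140.40
M3 S327
G1 X130.35 Y37.60 F3654
G00 X170.83 Y23.16
M3 S960
G1 X11.64 Y161.76 F720
G1 X26.20 Y75.22
G1 X162.35 Y57.91
G1 X39.26 Y26.12
G1 X49.35 Y100.38
G00 X160.15 Y142.87
M3 S960
G1 X97.33 Y42.89 F720
G1 X112.60 Y162.82
G1 X181.36 Y6.41
G1 X93.18 Y162.95
G00 X70.12 Y121.92
M3 S327
G1 X105.21 Y121.92 F3654
G1 X105.21 Y84.87
G1 X70.12 Y84.87
G1 X70.12 Y121.92
M5
G00 X0.00 Y0.00

viewBox `0 0 189.98 171.01` with mm width/height → 1 unit = 1 mm. Flip: y_m = 171.01 − y_svg.

**Shape 1** — `<path>` closed polygon, stroke `#0000ff` → engrave (S327, F3654). Machine vertices: (68.87,140.12) → (163.93,75.42) → (126.11,73.75) → (108.91,129.01) → (43.06,91.13) → (141.07,45.57) → (68.87,140.12). Closed: final G1 returns to the first vertex.

**Shape 2** — `<line>` line segment, stroke `#008000` → cut (S960, F720). Machine vertices: (61.69,49.54) → (20.11,154.35). Open path.

**Shape 3** — `<path>` open polyline, stroke `#0000ff` → engrave (S327, F3654). Machine vertices: (40.24,132.86) → (35.67,120.72) → (103.43,82.14) → (158.00,81.38) → (174.24,16.61) → (162.85,65.15). Open path.

**Shape 4** — `<polyline>` line segment, stroke `#0000ff` → engrave (S327, F3654). Machine vertices: (63.34,140.40) → (130.35,37.60). Open path.

**Shape 5** — `<polyline>` open polyline, stroke `#008000` → cut (S960, F720). Machine vertices: (170.83,23.16) → (11.64,161.76) → (26.20,75.22) → (162.35,57.91) → (39.26,26.12) → (49.35,100.38). Open path.

**Shape 6** — `<path>` open polyline, stroke `#008000` → cut (S960, F720). Machine vertices: (160.15,142.87) → (97.33,42.89) → (112.60,162.82) → (181.36,6.41) → (93.18,162.95). Open path.

**Shape 7** — `<path>` rectangle, stroke `#0000ff` → engrave (S327, F3654). Machine vertices: (70.12,121.92) → (105.21,121.92) → (105.21,84.87) → (70.12,84.87) → (70.12,121.92). Closed: final G1 returns to the first vertex.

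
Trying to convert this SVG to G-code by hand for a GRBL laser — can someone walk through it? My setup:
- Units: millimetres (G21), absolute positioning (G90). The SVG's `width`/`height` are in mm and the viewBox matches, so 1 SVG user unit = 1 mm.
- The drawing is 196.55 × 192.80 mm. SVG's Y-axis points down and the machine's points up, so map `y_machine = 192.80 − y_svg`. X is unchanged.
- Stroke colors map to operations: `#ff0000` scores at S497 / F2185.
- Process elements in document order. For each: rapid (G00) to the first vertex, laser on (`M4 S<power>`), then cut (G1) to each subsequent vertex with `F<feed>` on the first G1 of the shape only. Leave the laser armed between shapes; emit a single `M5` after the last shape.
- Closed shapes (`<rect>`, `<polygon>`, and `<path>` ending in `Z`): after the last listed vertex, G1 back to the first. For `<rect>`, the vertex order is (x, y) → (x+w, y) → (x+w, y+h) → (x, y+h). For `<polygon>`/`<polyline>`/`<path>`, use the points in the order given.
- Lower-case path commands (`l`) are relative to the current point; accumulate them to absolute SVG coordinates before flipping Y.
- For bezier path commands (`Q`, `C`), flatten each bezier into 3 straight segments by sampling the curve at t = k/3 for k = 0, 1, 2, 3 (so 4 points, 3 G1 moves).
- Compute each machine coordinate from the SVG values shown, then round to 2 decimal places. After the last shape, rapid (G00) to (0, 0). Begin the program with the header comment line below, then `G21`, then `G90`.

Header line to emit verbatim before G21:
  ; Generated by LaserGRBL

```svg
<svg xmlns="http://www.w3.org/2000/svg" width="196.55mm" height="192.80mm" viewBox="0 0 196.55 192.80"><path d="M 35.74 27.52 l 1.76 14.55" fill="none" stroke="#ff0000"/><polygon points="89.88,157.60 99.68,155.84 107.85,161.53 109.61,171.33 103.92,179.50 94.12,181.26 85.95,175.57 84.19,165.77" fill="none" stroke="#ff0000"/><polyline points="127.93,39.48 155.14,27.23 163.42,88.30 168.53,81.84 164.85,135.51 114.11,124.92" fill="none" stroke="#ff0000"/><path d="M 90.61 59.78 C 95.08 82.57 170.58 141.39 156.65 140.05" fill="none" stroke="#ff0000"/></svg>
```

; Generated by LaserGRBL
G21
G90
G00 X35.74 Y165.28
M4 S497
G1 X37.50 Y150.73 F2185
G00 X89.88 Y35.20
M4 S497
G1 X99.68 Y36.96 F2185
G1 X107.85 Y31.27
G1 X109.61 Y21.47
G1 X103.92 Y13.30
G1 X94.12 Y11.54
G1 X85.95 Y17.23
G1 X84.19 Y27.03
G1 X89.88 Y35.20
G00 X127.93 Y153.32
M4 S497
G1 X155.14 Y165.57 F2185
G1 X163.42 Y104.50
G1 X168.53 Y110.96
G1 X164.85 Y57.29
G1 X114.11 Y67.88
G00 X90.61 Y133.02
M4 S497
G1 X112.81 Y101.78 F2185
G1 X146.71 Y67.90
G1 X156.65 Y52.75
M5
G00 X0.00 Y0.00

Since the viewBox matches the mm dimensions, user units are millimetres directly. The only transform is the Y-flip y_m = 192.80 − y_svg.

Shape 1 is a line segment drawn with `<path>`. Its stroke #ff0000 means score at S497, F2185. After flipping Y the toolpath is (35.74,165.28) → (37.50,150.73).

Shape 2 is a regular polygon drawn with `<polygon>`. Its stroke #ff0000 means score at S497, F2185. After flipping Y the toolpath is (89.88,35.20) → (99.68,36.96) → (107.85,31.27) → (109.61,21.47) → (103.92,13.30) → (94.12,11.54) → (85.95,17.23) → (84.19,27.03) → (89.88,35.20), returning to the start.

Shape 3 is a open polyline drawn with `<polyline>`. Its stroke #ff0000 means score at S497, F2185. After flipping Y the toolpath is (127.93,153.32) → (155.14,165.57) → (163.42,104.50) → (168.53,110.96) → (164.85,57.29) → (114.11,67.88).

Shape 4 is a cubic bezier drawn with `<path>`. Its stroke #ff0000 means score at S497, F2185. After flipping Y the toolpath is (90.61,133.02) → (112.81,101.78) → (146.71,67.90) → (156.65,52.75).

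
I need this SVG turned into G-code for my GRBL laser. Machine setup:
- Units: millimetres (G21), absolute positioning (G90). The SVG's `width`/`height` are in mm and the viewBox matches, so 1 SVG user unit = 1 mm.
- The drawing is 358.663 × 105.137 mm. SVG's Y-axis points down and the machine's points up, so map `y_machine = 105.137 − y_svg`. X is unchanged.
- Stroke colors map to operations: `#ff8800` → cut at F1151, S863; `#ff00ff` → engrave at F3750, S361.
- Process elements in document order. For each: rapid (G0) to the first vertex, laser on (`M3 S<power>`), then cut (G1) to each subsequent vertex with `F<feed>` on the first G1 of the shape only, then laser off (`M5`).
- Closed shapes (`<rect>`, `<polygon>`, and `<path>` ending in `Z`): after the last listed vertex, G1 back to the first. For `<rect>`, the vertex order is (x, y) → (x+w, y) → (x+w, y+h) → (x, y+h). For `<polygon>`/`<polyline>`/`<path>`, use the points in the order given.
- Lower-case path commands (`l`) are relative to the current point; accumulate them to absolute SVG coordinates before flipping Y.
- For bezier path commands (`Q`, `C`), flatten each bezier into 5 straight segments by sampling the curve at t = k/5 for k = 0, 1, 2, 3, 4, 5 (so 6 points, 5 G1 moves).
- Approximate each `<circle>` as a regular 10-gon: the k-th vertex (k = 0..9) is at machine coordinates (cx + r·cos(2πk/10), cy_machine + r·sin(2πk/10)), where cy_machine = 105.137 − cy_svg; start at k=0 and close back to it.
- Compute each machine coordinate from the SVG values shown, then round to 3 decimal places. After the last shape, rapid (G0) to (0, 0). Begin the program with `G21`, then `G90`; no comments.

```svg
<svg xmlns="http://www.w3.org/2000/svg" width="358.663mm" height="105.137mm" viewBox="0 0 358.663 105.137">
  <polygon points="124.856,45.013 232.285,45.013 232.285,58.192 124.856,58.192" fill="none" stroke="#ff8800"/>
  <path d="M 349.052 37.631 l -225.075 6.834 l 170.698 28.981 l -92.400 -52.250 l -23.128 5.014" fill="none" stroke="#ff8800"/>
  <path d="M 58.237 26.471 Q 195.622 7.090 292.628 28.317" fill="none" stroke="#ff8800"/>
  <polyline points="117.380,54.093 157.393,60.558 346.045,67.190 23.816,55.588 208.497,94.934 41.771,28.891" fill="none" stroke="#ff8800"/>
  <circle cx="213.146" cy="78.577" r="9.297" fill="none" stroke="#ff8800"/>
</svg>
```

1 u = 1 mm; y_m = 105.137 − y.

[1] `<polygon>` rectangle, #ff8800→cut S863 F1151: (124.856,60.124) → (232.285,60.124) → (232.285,46.945) → (124.856,46.945) → (124.856,60.124) (closed)

[2] `<path>` open polyline, #ff8800→cut S863 F1151: (349.052,67.506) → (123.977,60.672) → (294.675,31.691) → (202.275,83.941) → (179.147,78.927)

[3] `<path>` quadratic bezier, #ff8800→cut S863 F1151: (58.237,78.666) → (111.576,84.794) → (161.684,87.674) → (208.563,87.304) → (252.210,83.686) → (292.628,76.820)

[4] `<polyline>` open polyline, #ff8800→cut S863 F1151: (117.380,51.044) → (157.393,44.579) → (346.045,37.947) → (23.816,49.549) → (208.497,10.203) → (41.771,76.246)

[5] `<circle>` circle, #ff8800→cut S863 F1151: (222.443,26.560) → (220.667,32.025) → (216.019,35.402) → (210.273,35.402) → (205.625,32.025) → (203.849,26.560) → (205.625,21.095) → (210.273,17.718) → (216.019,17.718) → (220.667,21.095) → (222.443,26.560) (closed)

G21
G90
G0 X124.856 Y60.124
M3 S863
G1 X232.285 Y60.124 F1151
G1 X232.285 Y46.945
G1 X124.856 Y46.945
G1 X124.856 Y60.124
M5
G0 X349.052 Y67.506
M3 S863
G1 X123.977 Y60.672 F1151
G1 X294.675 Y31.691
G1 X202.275 Y83.941
G1 X179.147 Y78.927
M5
G0 X58.237 Y78.666
M3 S863
G1 X111.576 Y84.794 F1151
G1 X161.684 Y87.674
G1 X208.563 Y87.304
G1 X252.210 Y83.686
G1 X292.628 Y76.820
M5
G0 X117.380 Y51.044
M3 S863
G1 X157.393 Y44.579 F1151
G1 X346.045 Y37.947
G1 X23.816 Y49.549
G1 X208.497 Y10.203
G1 X41.771 Y76.246
M5
G0 X222.443 Y26.560
M3 S863
G1 X220.667 Y32.025 F1151
G1 X216.019 Y35.402
G1 X210.273 Y35.402
G1 X205.625 Y32.025
G1 X203.849 Y26.560
G1 X205.625 Y21.095
G1 X210.273 Y17.718
G1 X216.019 Y17.718
G1 X220.667 Y21.095
G1 X222.443 Y26.560
M5
G0 X0.000 Y0.000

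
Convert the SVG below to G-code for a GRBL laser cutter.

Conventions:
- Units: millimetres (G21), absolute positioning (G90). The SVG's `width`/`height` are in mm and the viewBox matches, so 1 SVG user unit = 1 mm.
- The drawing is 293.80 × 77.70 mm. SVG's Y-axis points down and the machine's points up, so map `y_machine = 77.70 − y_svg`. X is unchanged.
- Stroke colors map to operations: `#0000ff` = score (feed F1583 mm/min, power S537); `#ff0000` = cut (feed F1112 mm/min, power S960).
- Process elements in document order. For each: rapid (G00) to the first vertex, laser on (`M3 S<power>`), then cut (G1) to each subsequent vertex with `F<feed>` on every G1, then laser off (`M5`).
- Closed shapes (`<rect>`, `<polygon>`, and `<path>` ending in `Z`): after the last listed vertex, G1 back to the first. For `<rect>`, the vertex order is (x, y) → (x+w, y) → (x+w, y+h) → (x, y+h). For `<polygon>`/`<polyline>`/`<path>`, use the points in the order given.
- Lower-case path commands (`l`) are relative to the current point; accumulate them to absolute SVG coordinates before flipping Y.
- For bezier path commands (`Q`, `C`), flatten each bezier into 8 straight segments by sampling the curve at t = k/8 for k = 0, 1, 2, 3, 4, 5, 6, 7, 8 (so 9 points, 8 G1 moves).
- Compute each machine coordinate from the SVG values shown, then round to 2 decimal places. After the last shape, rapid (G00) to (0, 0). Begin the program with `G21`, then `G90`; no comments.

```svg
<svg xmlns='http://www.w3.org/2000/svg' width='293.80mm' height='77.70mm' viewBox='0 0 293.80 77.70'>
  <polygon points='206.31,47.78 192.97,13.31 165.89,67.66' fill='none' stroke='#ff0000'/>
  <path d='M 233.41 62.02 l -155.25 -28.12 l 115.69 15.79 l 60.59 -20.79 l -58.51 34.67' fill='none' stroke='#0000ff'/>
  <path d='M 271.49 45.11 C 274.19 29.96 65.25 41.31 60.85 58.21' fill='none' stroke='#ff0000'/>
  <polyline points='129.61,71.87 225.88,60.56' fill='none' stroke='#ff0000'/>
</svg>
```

G21
G90
G00 X206.31 Y29.92
M3 S960
G1 X192.97 Y64.39 F1112
G1 X165.89 Y10.04 F1112
G1 X206.31 Y29.92 F1112
M5
G00 X233.41 Y15.68
M3 S537
G1 X78.16 Y43.80 F1583
G1 X193.85 Y28.01 F1583
G1 X254.44 Y48.80 F1583
G1 X195.93 Y14.13 F1583
M5
G00 X271.49 Y32.59
M3 S960
G1 X263.39 Y37.07 F1112
G1 X240.34 Y39.31 F1112
G1 X207.19 Y39.56 F1112
G1 X168.83 Y38.06 F1112
G1 X130.14 Y35.06 F1112
G1 X96.00 Y30.80 F1112
G1 X71.27 Y25.53 F1112
G1 X60.85 Y19.49 F1112
M5
G00 X129.61 Y5.83
M3 S960
G1 X225.88 Y17.14 F1112
M5
G00 X0.00 Y0.00

viewBox `0 0 293.80 77.70` with mm width/height → 1 unit = 1 mm. Flip: y_m = 77.70 − y_svg.

**Shape 1** — `<polygon>` closed polygon, stroke `#ff0000` → cut (S960, F1112). Machine vertices: (206.31,29.92) → (192.97,64.39) → (165.89,10.04) → (206.31,29.92). Closed: final G1 returns to the first vertex.

**Shape 2** — `<path>` open polyline, stroke `#0000ff` → score (S537, F1583). Machine vertices: (233.41,15.68) → (78.16,43.80) → (193.85,28.01) → (254.44,48.80) → (195.93,14.13). Open path.

**Shape 3** — `<path>` cubic bezier, stroke `#ff0000` → cut (S960, F1112). Control points (SVG): P0=(271.49,45.11), P1=(274.19,29.96), P2=(65.25,41.31), P3=(60.85,58.21); sampled at t=k/8. Machine vertices: (271.49,32.59) → (263.39,37.07) → (240.34,39.31) → (207.19,39.56) → (168.83,38.06) → (130.14,35.06) → (96.00,30.80) → (71.27,25.53) → (60.85,19.49). Open path.

**Shape 4** — `<polyline>` line segment, stroke `#ff0000` → cut (S960, F1112). Machine vertices: (129.61,5.83) → (225.88,17.14). Open path.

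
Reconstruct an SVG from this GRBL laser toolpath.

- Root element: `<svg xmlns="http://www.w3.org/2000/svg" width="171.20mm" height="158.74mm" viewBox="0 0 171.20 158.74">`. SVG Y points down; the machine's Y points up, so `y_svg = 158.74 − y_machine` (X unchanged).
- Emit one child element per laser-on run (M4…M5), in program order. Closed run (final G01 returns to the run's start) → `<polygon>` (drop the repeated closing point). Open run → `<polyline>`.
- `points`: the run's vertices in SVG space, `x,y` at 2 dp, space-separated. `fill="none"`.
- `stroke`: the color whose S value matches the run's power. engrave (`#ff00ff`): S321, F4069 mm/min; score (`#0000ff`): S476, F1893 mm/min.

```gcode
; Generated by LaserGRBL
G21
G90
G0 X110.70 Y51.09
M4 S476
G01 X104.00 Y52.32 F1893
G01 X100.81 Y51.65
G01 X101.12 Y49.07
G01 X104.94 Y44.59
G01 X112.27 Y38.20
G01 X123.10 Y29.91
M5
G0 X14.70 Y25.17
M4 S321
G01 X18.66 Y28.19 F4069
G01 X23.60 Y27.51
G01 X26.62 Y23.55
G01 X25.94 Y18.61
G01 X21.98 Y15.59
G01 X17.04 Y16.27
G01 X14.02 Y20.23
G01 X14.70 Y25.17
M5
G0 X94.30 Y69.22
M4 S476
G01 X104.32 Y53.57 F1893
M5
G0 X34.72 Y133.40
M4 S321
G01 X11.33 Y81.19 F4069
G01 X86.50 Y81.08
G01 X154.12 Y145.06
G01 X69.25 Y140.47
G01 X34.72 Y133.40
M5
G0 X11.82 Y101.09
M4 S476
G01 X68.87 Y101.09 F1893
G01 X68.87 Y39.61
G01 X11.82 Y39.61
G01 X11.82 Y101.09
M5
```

<svg xmlns="http://www.w3.org/2000/svg" width="171.20mm" height="158.74mm" viewBox="0 0 171.20 158.74">
  <polyline points="110.70,107.65 104.00,106.42 100.81,107.09 101.12,109.67 104.94,114.15 112.27,120.54 123.10,128.83" fill="none" stroke="#0000ff"/>
  <polygon points="14.70,133.57 18.66,130.55 23.60,131.23 26.62,135.19 25.94,140.13 21.98,143.15 17.04,142.47 14.02,138.51" fill="none" stroke="#ff00ff"/>
  <polyline points="94.30,89.52 104.32,105.17" fill="none" stroke="#0000ff"/>
  <polygon points="34.72,25.34 11.33,77.55 86.50,77.66 154.12,13.68 69.25,18.27" fill="none" stroke="#ff00ff"/>
  <polygon points="11.82,57.65 68.87,57.65 68.87,119.13 11.82,119.13" fill="none" stroke="#0000ff"/>
</svg>

Each laser-on run becomes one SVG element. Flip Y back into SVG space with y_svg = 158.74 − y_machine.

Run 1: the run's S476 means `#0000ff` (score). The run is open, so emit a `<polyline>` with points (Y-flipped): 110.70,107.65 104.00,106.42 100.81,107.09 101.12,109.67 104.94,114.15 112.27,120.54 123.10,128.83.

Run 2: power S321 maps to stroke `#ff00ff` (engrave). The run returns to its start, so emit a `<polygon>` with points (Y-flipped): 14.70,133.57 18.66,130.55 23.60,131.23 26.62,135.19 25.94,140.13 21.98,143.15 17.04,142.47 14.02,138.51.

Run 3: S476 ⇒ score layer `#0000ff`. The run is open, so emit a `<polyline>` with points (Y-flipped): 94.30,89.52 104.32,105.17.

Run 4: power S321 maps to stroke `#ff00ff` (engrave). The run returns to its start, so emit a `<polygon>` with points (Y-flipped): 34.72,25.34 11.33,77.55 86.50,77.66 154.12,13.68 69.25,18.27.

Run 5: power S476 maps to stroke `#0000ff` (score). The run returns to its start, so emit a `<polygon>` with points (Y-flipped): 11.82,57.65 68.87,57.65 68.87,119.13 11.82,119.13.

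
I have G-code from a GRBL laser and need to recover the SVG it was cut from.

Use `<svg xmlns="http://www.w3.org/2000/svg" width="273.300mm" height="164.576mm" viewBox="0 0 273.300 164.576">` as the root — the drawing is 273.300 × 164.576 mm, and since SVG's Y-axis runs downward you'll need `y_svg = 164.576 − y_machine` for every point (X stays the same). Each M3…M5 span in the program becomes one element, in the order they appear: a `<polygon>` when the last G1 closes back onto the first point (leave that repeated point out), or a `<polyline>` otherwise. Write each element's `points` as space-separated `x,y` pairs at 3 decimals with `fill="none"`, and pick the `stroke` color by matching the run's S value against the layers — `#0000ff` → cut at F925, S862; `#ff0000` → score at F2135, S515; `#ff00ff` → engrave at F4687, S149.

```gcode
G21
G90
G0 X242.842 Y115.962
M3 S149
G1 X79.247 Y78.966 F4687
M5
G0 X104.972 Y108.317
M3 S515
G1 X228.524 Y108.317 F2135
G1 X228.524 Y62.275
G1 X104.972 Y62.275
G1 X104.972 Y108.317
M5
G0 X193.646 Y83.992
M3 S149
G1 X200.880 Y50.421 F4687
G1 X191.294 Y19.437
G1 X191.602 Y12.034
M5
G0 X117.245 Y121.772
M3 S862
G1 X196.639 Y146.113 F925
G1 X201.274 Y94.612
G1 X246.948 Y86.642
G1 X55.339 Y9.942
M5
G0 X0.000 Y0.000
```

Machine Y-up, SVG Y-down with viewBox height 164.576, so y_svg = 164.576 − y_machine; X carries over.

Run 1: the run's S149 means `#ff00ff` (engrave). The run is open, so emit a `<polyline>` with points (Y-flipped): 242.842,48.614 79.247,85.610.

Run 2: the run's S515 means `#ff0000` (score). The run returns to its start, so emit a `<polygon>` with points (Y-flipped): 104.972,56.259 228.524,56.259 228.524,102.301 104.972,102.301.

Run 3: S149 ⇒ engrave layer `#ff00ff`. The run is open, so emit a `<polyline>` with points (Y-flipped): 193.646,80.584 200.880,114.155 191.294,145.139 191.602,152.542.

Run 4: the run's S862 means `#0000ff` (cut). The run is open, so emit a `<polyline>` with points (Y-flipped): 117.245,42.804 196.639,18.463 201.274,69.964 246.948,77.934 55.339,154.634.

<svg xmlns="http://www.w3.org/2000/svg" width="273.300mm" height="164.576mm" viewBox="0 0 273.300 164.576">
  <polyline points="242.842,48.614 79.247,85.610" fill="none" stroke="#ff00ff"/>
  <polygon points="104.972,56.259 228.524,56.259 228.524,102.301 104.972,102.301" fill="none" stroke="#ff0000"/>
  <polyline points="193.646,80.584 200.880,114.155 191.294,145.139 191.602,152.542" fill="none" stroke="#ff00ff"/>
  <polyline points="117.245,42.804 196.639,18.463 201.274,69.964 246.948,77.934 55.339,154.634" fill="none" stroke="#0000ff"/>
</svg>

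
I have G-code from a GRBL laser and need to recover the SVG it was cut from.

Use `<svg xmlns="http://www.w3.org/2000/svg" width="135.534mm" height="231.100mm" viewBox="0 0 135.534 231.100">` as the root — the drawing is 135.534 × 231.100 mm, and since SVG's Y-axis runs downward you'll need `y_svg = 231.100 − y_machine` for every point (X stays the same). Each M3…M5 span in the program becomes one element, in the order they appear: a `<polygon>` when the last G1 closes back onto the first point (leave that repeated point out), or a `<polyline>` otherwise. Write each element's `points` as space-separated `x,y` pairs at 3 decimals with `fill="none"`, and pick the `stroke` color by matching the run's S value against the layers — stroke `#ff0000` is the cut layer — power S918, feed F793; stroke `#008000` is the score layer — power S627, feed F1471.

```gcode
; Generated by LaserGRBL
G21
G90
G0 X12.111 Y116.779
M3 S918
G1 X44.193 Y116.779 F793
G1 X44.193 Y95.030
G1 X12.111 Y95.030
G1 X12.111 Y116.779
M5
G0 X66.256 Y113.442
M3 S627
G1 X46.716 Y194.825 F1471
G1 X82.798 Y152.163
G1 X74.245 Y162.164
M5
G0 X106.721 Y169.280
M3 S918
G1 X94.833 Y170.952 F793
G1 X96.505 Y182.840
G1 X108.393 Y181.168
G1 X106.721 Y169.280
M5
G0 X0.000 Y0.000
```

Each laser-on run becomes one SVG element. Flip Y back into SVG space with y_svg = 231.100 − y_machine.

Run 1: S918 ⇒ cut layer `#ff0000`. The run returns to its start, so emit a `<polygon>` with points (Y-flipped): 12.111,114.321 44.193,114.321 44.193,136.070 12.111,136.070.

Run 2: S627 ⇒ score layer `#008000`. The run is open, so emit a `<polyline>` with points (Y-flipped): 66.256,117.658 46.716,36.275 82.798,78.937 74.245,68.936.

Run 3: the run's S918 means `#ff0000` (cut). The run returns to its start, so emit a `<polygon>` with points (Y-flipped): 106.721,61.820 94.833,60.148 96.505,48.260 108.393,49.932.

<svg xmlns="http://www.w3.org/2000/svg" width="135.534mm" height="231.100mm" viewBox="0 0 135.534 231.100">
  <polygon points="12.111,114.321 44.193,114.321 44.193,136.070 12.111,136.070" fill="none" stroke="#ff0000"/>
  <polyline points="66.256,117.658 46.716,36.275 82.798,78.937 74.245,68.936" fill="none" stroke="#008000"/>
  <polygon points="106.721,61.820 94.833,60.148 96.505,48.260 108.393,49.932" fill="none" stroke="#ff0000"/>
</svg>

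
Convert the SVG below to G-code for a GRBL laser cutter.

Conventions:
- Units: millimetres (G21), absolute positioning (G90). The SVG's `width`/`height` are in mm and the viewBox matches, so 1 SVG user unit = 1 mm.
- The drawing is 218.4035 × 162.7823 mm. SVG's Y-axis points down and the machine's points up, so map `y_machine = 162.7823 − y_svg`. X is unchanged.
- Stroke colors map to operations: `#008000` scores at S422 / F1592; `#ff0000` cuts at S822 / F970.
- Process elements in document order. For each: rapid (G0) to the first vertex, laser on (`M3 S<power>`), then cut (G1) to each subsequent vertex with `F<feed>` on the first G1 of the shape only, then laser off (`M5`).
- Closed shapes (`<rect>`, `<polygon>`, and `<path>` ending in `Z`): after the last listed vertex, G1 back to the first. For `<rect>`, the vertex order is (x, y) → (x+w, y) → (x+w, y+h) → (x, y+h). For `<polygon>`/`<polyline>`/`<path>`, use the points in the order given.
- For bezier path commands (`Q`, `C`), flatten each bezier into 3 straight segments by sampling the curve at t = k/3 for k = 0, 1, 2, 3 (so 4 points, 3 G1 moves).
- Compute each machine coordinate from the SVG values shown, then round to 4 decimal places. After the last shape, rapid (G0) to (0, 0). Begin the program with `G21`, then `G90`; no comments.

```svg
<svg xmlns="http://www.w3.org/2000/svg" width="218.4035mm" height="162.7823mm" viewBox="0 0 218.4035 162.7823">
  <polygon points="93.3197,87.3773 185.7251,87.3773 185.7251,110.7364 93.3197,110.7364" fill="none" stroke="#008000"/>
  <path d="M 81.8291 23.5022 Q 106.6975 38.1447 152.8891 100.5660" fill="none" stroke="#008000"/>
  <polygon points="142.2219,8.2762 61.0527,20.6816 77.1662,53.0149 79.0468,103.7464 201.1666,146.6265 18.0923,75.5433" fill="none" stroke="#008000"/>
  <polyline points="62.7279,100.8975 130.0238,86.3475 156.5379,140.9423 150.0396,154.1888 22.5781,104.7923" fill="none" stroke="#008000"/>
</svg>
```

G21
G90
G0 X93.3197 Y75.4050
M3 S422
G1 X185.7251 Y75.4050 F1592
G1 X185.7251 Y52.0459
G1 X93.3197 Y52.0459
G1 X93.3197 Y75.4050
M5
G0 X81.8291 Y139.2801
M3 S422
G1 X100.7773 Y124.2097 F1592
G1 X124.4639 Y98.5217
G1 X152.8891 Y62.2163
M5
G0 X142.2219 Y154.5061
M3 S422
G1 X61.0527 Y142.1007 F1592
G1 X77.1662 Y109.7674
G1 X79.0468 Y59.0359
G1 X201.1666 Y16.1558
G1 X18.0923 Y87.2390
G1 X142.2219 Y154.5061
M5
G0 X62.7279 Y61.8848
M3 S422
G1 X130.0238 Y76.4348 F1592
G1 X156.5379 Y21.8400
G1 X150.0396 Y8.5935
G1 X22.5781 Y57.9900
M5
G0 X0.0000 Y0.0000

Since the viewBox matches the mm dimensions, user units are millimetres directly. The only transform is the Y-flip y_m = 162.7823 − y_svg.

Shape 1 is a rectangle drawn with `<polygon>`. Its stroke #008000 means score at S422, F1592. After flipping Y the toolpath is (93.3197,75.4050) → (185.7251,75.4050) → (185.7251,52.0459) → (93.3197,52.0459) → (93.3197,75.4050), returning to the start.

Shape 2 is a quadratic bezier drawn with `<path>`. Its stroke #008000 means score at S422, F1592. After flipping Y the toolpath is (81.8291,139.2801) → (100.7773,124.2097) → (124.4639,98.5217) → (152.8891,62.2163).

Shape 3 is a closed polygon drawn with `<polygon>`. Its stroke #008000 means score at S422, F1592. After flipping Y the toolpath is (142.2219,154.5061) → (61.0527,142.1007) → (77.1662,109.7674) → (79.0468,59.0359) → (201.1666,16.1558) → (18.0923,87.2390) → (142.2219,154.5061), returning to the start.

Shape 4 is a open polyline drawn with `<polyline>`. Its stroke #008000 means score at S422, F1592. After flipping Y the toolpath is (62.7279,61.8848) → (130.0238,76.4348) → (156.5379,21.8400) → (150.0396,8.5935) → (22.5781,57.9900).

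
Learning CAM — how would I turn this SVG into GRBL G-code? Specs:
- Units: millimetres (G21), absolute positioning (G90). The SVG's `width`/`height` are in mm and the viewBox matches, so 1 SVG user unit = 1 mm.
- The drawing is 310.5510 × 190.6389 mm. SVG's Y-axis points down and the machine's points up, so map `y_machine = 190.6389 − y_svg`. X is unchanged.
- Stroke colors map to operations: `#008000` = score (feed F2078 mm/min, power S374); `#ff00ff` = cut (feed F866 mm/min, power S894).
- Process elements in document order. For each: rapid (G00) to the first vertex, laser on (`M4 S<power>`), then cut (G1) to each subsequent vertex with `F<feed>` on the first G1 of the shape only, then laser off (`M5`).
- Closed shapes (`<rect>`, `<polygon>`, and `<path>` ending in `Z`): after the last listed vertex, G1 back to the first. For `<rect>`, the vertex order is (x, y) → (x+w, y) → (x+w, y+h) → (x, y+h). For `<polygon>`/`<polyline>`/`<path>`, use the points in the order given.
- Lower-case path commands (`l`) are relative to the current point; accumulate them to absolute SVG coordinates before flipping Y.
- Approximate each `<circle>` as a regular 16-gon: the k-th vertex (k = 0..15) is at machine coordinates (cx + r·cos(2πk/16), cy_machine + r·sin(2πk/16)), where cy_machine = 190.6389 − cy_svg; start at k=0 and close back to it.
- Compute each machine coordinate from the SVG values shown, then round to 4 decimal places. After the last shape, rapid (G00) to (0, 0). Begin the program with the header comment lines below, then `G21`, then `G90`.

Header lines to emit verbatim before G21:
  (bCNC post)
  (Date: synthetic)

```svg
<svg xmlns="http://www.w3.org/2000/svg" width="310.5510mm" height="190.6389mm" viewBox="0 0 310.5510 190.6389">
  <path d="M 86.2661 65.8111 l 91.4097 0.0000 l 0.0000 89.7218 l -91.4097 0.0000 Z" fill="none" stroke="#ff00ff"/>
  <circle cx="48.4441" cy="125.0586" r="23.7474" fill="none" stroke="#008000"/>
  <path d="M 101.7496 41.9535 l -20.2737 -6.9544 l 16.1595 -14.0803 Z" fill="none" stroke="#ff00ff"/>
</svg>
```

(bCNC post)
(Date: synthetic)
G21
G90
G00 X86.2661 Y124.8278
M4 S894
G1 X177.6758 Y124.8278 F866
G1 X177.6758 Y35.1060
G1 X86.2661 Y35.1060
G1 X86.2661 Y124.8278
M5
G00 X72.1915 Y65.5803
M4 S374
G1 X70.3838 Y74.6680 F2078
G1 X65.2360 Y82.3722
G1 X57.5318 Y87.5200
G1 X48.4441 Y89.3277
G1 X39.3564 Y87.5200
G1 X31.6522 Y82.3722
G1 X26.5044 Y74.6680
G1 X24.6967 Y65.5803
G1 X26.5044 Y56.4926
G1 X31.6522 Y48.7884
G1 X39.3564 Y43.6406
G1 X48.4441 Y41.8329
G1 X57.5318 Y43.6406
G1 X65.2360 Y48.7884
G1 X70.3838 Y56.4926
G1 X72.1915 Y65.5803
M5
G00 X101.7496 Y148.6854
M4 S894
G1 X81.4759 Y155.6398 F866
G1 X97.6354 Y169.7201
G1 X101.7496 Y148.6854
M5
G00 X0.0000 Y0.0000

viewBox `0 0 310.5510 190.6389` with mm width/height → 1 unit = 1 mm. Flip: y_m = 190.6389 − y_svg.

**Shape 1** — `<path>` rectangle, stroke `#ff00ff` → cut (S894, F866). Machine vertices: (86.2661,124.8278) → (177.6758,124.8278) → (177.6758,35.1060) → (86.2661,35.1060) → (86.2661,124.8278). Closed: final G1 returns to the first vertex.

**Shape 2** — `<circle>` circle, stroke `#008000` → score (S374, F2078). Machine vertices: (72.1915,65.5803) → (70.3838,74.6680) → (65.2360,82.3722) → (57.5318,87.5200) → (48.4441,89.3277) → (39.3564,87.5200) → (31.6522,82.3722) → (26.5044,74.6680) → (24.6967,65.5803) → (26.5044,56.4926) → (31.6522,48.7884) → (39.3564,43.6406) → (48.4441,41.8329) → (57.5318,43.6406) → (65.2360,48.7884) → (70.3838,56.4926) → (72.1915,65.5803). Closed: final G1 returns to the first vertex.

**Shape 3** — `<path>` regular polygon, stroke `#ff00ff` → cut (S894, F866). Machine vertices: (101.7496,148.6854) → (81.4759,155.6398) → (97.6354,169.7201) → (101.7496,148.6854). Closed: final G1 returns to the first vertex.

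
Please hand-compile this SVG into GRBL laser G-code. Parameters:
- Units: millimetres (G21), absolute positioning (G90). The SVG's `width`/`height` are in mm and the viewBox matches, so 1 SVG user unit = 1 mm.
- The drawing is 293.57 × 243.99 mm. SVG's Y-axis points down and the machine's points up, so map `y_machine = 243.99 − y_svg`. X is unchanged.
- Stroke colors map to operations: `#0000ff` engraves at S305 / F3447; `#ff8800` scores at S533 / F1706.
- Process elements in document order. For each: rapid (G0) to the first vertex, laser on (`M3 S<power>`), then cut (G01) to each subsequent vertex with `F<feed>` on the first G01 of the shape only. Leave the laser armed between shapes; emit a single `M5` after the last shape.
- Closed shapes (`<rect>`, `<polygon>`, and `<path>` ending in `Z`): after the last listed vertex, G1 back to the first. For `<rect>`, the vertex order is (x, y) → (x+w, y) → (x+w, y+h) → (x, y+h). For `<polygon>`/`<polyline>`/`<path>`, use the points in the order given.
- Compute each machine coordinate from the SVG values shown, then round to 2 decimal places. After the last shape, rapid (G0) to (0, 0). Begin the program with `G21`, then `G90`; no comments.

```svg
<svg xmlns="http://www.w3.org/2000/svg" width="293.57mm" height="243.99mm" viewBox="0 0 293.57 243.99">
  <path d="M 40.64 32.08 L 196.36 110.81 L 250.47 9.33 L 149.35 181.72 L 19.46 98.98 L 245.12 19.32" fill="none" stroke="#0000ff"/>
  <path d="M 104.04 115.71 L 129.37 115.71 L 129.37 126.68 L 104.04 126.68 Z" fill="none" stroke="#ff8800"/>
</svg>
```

G21
G90
G0 X40.64 Y211.91
M3 S305
G01 X196.36 Y133.18 F3447
G01 X250.47 Y234.66
G01 X149.35 Y62.27
G01 X19.46 Y145.01
G01 X245.12 Y224.67
G0 X104.04 Y128.28
M3 S533
G01 X129.37 Y128.28 F1706
G01 X129.37 Y117.31
G01 X104.04 Y117.31
G01 X104.04 Y128.28
M5
G0 X0.00 Y0.00

viewBox `0 0 293.57 243.99` with mm width/height → 1 unit = 1 mm. Flip: y_m = 243.99 − y_svg.

**Shape 1** — `<path>` open polyline, stroke `#0000ff` → engrave (S305, F3447). Machine vertices: (40.64,211.91) → (196.36,133.18) → (250.47,234.66) → (149.35,62.27) → (19.46,145.01) → (245.12,224.67). Open path.

**Shape 2** — `<path>` rectangle, stroke `#ff8800` → score (S533, F1706). Machine vertices: (104.04,128.28) → (129.37,128.28) → (129.37,117.31) → (104.04,117.31) → (104.04,128.28). Closed: final G1 returns to the first vertex.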